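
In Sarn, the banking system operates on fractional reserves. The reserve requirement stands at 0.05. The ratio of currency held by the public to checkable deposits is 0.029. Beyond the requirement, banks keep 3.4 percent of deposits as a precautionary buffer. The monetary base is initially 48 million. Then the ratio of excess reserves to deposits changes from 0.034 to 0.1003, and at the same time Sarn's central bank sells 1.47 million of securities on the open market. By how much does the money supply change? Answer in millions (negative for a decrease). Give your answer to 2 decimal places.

Before: m₁ = (1 + 0.029) / (0.05 + 0.034 + 0.029) ≈ 9.10619, MB₁ = 48, so M₁ = 9.10619 × 48 ≈ 437.0971 million.
After: m₂ = (1 + 0.029) / (0.05 + 0.1003 + 0.029) ≈ 5.73898, MB₂ = 48 − 1.47 = 46.53, so M₂ = 5.73898 × 46.53 ≈ 267.0347 million.
ΔM = M₂ − M₁ = 267.0347 − 437.0971 = -170.0624 million.

-170.06 million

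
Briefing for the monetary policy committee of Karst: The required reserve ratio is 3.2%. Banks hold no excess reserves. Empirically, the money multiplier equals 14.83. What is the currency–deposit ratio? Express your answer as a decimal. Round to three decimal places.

Using m = 14.83. From m = (1 + c)/(c + rr + e), rearranging gives 1 + c = m·(c + rr + e), so c·(1 − m) = m·(rr + e) − 1.
Hence c = [m·(rr + e) − 1]/(1 − m) = [14.83 × (0.032 + 0) − 1] / (1 − 14.83) ≈ 0.037993.

0.038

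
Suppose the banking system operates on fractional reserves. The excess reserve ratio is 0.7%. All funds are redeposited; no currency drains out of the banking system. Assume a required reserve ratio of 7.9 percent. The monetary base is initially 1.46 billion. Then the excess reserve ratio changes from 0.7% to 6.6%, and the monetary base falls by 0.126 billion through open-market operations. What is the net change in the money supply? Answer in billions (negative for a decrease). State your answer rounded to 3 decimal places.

Before: m₁ = 1 / (0.079 + 0.007) ≈ 11.62791, MB₁ = 1.46, so M₁ = 11.62791 × 1.46 ≈ 16.9767 billion.
After: m₂ = 1 / (0.079 + 0.066) ≈ 6.89655, MB₂ = 1.46 − 0.126 = 1.334, so M₂ = 6.89655 × 1.334 ≈ 9.2 billion.
ΔM = M₂ − M₁ = 9.2 − 16.9767 = -7.7767 billion.

-7.777 billion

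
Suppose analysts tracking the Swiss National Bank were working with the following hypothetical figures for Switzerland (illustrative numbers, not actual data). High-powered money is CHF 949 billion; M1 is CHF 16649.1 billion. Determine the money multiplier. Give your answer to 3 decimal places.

17.544

The money multiplier is m = M / MB = 16649.1 / 949 ≈ 17.54384.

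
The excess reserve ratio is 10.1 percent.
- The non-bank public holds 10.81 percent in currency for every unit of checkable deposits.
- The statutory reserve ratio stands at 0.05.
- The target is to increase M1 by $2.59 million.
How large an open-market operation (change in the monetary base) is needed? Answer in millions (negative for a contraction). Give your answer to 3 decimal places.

The money multiplier is m = (1 + c) / (rr + e + c) = (1 + 0.1081) / (0.05 + 0.101 + 0.1081) ≈ 4.27673.
ΔMB = ΔM / m = (+2.59) / 4.27673 ≈ 0.6056 million.

$0.606 million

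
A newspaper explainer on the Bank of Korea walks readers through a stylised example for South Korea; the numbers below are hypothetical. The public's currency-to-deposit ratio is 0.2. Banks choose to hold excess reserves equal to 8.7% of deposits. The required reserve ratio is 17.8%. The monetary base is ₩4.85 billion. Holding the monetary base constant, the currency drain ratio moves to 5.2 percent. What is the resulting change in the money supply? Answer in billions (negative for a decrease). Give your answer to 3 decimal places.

₩3.579 billion

Initially m₁ = (1 + 0.2) / (0.178 + 0.087 + 0.2) ≈ 2.58065, so M₁ = 2.58065 × 4.85 ≈ 12.5162 billion.
After the change m₂ = (1 + 0.052) / (0.178 + 0.087 + 0.052) ≈ 3.31861, so M₂ = 3.31861 × 4.85 ≈ 16.0953 billion.
ΔM = M₂ − M₁ = 16.0953 − 12.5162 = 3.5791 billion.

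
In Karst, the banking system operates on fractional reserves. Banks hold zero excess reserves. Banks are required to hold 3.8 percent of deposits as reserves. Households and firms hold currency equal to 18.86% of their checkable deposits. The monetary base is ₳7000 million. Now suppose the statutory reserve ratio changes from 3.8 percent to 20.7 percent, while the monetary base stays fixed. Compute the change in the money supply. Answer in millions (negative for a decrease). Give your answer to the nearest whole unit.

-15686 million

Initially m₁ = (1 + 0.1886) / (0.038 + 0.1886) ≈ 5.24537, so M₁ = 5.24537 × 7000 = 36717.59 million.
After the change m₂ = (1 + 0.1886) / (0.207 + 0.1886) ≈ 3.00455, so M₂ = 3.00455 × 7000 = 21031.85 million.
ΔM = M₂ − M₁ = 21031.85 − 36717.59 = -15685.74 million.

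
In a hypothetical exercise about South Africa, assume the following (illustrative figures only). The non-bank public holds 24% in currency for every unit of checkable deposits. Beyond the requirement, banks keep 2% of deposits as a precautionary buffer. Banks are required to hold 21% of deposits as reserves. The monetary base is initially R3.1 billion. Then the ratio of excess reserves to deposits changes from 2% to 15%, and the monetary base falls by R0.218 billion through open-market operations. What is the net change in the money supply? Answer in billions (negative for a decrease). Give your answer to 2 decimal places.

-2.22 billion

Before: m₁ = (1 + 0.24) / (0.21 + 0.02 + 0.24) ≈ 2.6383, MB₁ = 3.1, so M₁ = 2.6383 × 3.1 ≈ 8.1787 billion.
After: m₂ = (1 + 0.24) / (0.21 + 0.15 + 0.24) ≈ 2.0667, MB₂ = 3.1 − 0.218 = 2.882, so M₂ = 2.0667 × 2.882 ≈ 5.9562 billion.
ΔM = M₂ − M₁ = 5.9562 − 8.1787 = -2.2225 billion.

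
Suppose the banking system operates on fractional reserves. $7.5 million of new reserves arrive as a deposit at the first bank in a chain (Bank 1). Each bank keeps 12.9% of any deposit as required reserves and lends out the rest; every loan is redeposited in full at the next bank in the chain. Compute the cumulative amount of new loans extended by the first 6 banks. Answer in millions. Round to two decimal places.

$28.53 million

Bank i lends (1 − rr)^i of the original deposit: Bank 1 lends 7.5·0.8710 = 6.5325, Bank 2 lends 7.5·0.8710² ≈ 5.6898, and so on.
Summing a geometric series: total = 7.5·[0.8710·(1 − 0.8710^6) / (1 − 0.8710)] ≈ 28.5290 million.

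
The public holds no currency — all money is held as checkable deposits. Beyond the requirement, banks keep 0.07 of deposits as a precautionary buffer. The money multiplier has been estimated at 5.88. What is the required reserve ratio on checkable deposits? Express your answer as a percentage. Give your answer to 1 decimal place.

10.0%

Using m = 5.88. Since m = (1 + c)/(c + rr + e), the denominator satisfies c + rr + e = (1 + c)/m = (1 + 0) / 5.88 ≈ 0.170068.
With c = 0 and e = 0.07, the required reserve ratio on checkable deposits is 0.170068 − 0 − 0.07 = 0.100068.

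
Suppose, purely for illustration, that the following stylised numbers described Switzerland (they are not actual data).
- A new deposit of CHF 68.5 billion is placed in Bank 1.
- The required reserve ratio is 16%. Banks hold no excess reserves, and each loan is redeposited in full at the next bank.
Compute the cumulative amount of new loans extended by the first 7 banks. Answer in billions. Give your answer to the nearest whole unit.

CHF 254 billion

Bank i lends (1 − rr)^i of the original deposit: Bank 1 lends 68.5·0.8400 = 57.5400, Bank 2 lends 68.5·0.8400² = 48.3336, and so on.
Summing a geometric series: total = 68.5·[0.8400·(1 − 0.8400^7) / (1 − 0.8400)] ≈ 253.5031 billion.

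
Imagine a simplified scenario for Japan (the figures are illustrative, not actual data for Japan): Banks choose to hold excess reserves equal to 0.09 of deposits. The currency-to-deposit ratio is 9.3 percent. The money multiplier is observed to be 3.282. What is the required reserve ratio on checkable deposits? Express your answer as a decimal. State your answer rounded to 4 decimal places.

0.1500

Using m = 3.282. Since m = (1 + c)/(c + rr + e), the denominator satisfies c + rr + e = (1 + c)/m = (1 + 0.093) / 3.282 ≈ 0.333029.
With c = 0.093 and e = 0.09, the required reserve ratio on checkable deposits is 0.333029 − 0.093 − 0.09 = 0.150029.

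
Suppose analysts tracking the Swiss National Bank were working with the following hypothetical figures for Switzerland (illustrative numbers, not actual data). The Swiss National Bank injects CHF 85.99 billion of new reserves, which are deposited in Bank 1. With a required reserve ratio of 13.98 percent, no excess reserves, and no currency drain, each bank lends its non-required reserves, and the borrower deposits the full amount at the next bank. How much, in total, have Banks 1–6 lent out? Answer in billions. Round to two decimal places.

CHF 314.75 billion

Bank i lends (1 − rr)^i of the original deposit: Bank 1 lends 85.99·0.8602 ≈ 73.9686, Bank 2 lends 85.99·0.8602² ≈ 63.6278, and so on.
Summing a geometric series: total = 85.99·[0.8602·(1 − 0.8602^6) / (1 − 0.8602)] ≈ 314.7464 billion.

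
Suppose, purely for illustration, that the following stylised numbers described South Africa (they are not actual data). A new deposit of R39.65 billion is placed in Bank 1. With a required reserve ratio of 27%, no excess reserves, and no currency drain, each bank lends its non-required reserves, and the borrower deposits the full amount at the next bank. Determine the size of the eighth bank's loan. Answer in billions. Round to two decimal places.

Each bank lends a fraction (1 − rr) = 0.7300 of the deposit it receives, so Bank 8 receives 39.65·0.7300^7 and lends 39.65·0.7300^8 ≈ 3.1976 billion.

R3.20 billion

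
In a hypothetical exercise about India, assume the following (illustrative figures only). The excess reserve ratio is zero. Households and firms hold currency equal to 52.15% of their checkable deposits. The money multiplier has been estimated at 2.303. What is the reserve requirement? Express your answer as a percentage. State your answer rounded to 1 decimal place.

13.9%

Using m = 2.303. Since m = (1 + c)/(c + rr + e), the denominator satisfies c + rr + e = (1 + c)/m = (1 + 0.5215) / 2.303 ≈ 0.660660.
With c = 0.5215 and e = 0, the reserve requirement is 0.660660 − 0.5215 − 0 = 0.13916.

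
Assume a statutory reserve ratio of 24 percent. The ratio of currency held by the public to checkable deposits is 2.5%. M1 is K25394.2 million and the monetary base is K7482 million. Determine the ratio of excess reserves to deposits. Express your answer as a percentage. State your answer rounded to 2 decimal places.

3.70%

Using m = M/MB = 25394.2/7482 ≈ 3.394039. Since m = (1 + c)/(c + rr + e), the denominator satisfies c + rr + e = (1 + c)/m = (1 + 0.025) / 3.394039 ≈ 0.302000.
With c = 0.025 and rr = 0.24, the ratio of excess reserves to deposits is 0.302000 − 0.025 − 0.24 = 0.037.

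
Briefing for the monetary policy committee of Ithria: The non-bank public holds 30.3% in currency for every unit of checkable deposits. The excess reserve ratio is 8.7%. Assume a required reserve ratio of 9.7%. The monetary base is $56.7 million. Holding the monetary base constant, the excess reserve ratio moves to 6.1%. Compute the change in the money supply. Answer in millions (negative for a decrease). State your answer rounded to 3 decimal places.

Initially m₁ = (1 + 0.303) / (0.097 + 0.087 + 0.303) ≈ 2.675565, so M₁ = 2.675565 × 56.7 ≈ 151.7045 million.
After the change m₂ = (1 + 0.303) / (0.097 + 0.061 + 0.303) ≈ 2.826464, so M₂ = 2.826464 × 56.7 ≈ 160.2605 million.
ΔM = M₂ − M₁ = 160.2605 − 151.7045 = 8.556 million.

$8.556 million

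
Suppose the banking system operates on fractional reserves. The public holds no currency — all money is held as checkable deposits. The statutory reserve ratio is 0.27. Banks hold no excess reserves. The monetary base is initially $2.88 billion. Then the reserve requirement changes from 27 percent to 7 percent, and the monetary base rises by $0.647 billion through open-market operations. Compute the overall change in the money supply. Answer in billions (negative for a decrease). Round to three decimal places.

Before: m₁ = 1 / (0.27) ≈ 3.70370, MB₁ = 2.88, so M₁ = 3.70370 × 2.88 ≈ 10.6667 billion.
After: m₂ = 1 / (0.07) ≈ 14.28571, MB₂ = 2.88 + 0.647 = 3.527, so M₂ = 14.28571 × 3.527 ≈ 50.3857 billion.
ΔM = M₂ − M₁ = 50.3857 − 10.6667 = 39.719 billion.

$39.719 billion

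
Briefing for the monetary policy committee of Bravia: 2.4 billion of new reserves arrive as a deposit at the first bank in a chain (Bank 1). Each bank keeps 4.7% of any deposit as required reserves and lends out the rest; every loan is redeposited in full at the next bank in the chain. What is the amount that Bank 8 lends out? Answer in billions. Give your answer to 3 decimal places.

1.633 billion

Each bank lends a fraction (1 − rr) = 0.9530 of the deposit it receives, so Bank 8 receives 2.4·0.9530^7 and lends 2.4·0.9530^8 ≈ 1.6329 billion.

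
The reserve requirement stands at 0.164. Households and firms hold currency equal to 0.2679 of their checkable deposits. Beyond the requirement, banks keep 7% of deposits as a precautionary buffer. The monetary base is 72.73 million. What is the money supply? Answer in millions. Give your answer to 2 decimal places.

183.73 million

The money multiplier is m = (1 + c) / (rr + e + c) = (1 + 0.2679) / (0.164 + 0.07 + 0.2679) ≈ 2.52620.
So M = m × MB = 2.52620 × 72.73 ≈ 183.7305 million.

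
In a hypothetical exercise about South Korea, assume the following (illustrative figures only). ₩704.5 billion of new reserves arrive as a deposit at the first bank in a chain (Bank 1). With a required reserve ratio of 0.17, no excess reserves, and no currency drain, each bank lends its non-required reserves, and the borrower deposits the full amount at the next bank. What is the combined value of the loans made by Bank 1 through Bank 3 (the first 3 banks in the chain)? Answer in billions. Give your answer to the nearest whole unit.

Bank i lends (1 − rr)^i of the original deposit: Bank 1 lends 704.5·0.8300 = 584.7350, Bank 2 lends 704.5·0.8300² ≈ 485.3300, and so on.
Summing a geometric series: total = 704.5·[0.8300·(1 − 0.8300^3) / (1 − 0.8300)] ≈ 1472.8890 billion.

₩1473 billion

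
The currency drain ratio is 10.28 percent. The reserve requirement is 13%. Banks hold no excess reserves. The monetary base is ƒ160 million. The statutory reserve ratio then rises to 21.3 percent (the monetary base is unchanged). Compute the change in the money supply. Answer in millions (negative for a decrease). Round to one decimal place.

Initially m₁ = (1 + 0.1028) / (0.13 + 0.1028) ≈ 4.73711, so M₁ = 4.73711 × 160 = 757.9376 million.
After the change m₂ = (1 + 0.1028) / (0.213 + 0.1028) ≈ 3.49208, so M₂ = 3.49208 × 160 = 558.7328 million.
ΔM = M₂ − M₁ = 558.7328 − 757.9376 = -199.2048 million.

-199.2 million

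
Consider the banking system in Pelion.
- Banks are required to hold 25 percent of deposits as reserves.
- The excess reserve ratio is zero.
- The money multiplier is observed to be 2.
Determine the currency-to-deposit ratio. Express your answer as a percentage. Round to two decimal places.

50.00%

Using m = 2. From m = (1 + c)/(c + rr + e), rearranging gives 1 + c = m·(c + rr + e), so c·(1 − m) = m·(rr + e) − 1.
Hence c = [m·(rr + e) − 1]/(1 − m) = [2 × (0.25 + 0) − 1] / (1 − 2) = 0.500000.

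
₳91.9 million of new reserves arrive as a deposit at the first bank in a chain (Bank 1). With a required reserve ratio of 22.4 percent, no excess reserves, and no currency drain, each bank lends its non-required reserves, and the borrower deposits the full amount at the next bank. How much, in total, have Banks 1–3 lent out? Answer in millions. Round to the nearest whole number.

₳170 million

Bank i lends (1 − rr)^i of the original deposit: Bank 1 lends 91.9·0.7760 = 71.3144, Bank 2 lends 91.9·0.7760² ≈ 55.3400, and so on.
Summing a geometric series: total = 91.9·[0.7760·(1 − 0.7760^3) / (1 − 0.7760)] ≈ 169.5982 million.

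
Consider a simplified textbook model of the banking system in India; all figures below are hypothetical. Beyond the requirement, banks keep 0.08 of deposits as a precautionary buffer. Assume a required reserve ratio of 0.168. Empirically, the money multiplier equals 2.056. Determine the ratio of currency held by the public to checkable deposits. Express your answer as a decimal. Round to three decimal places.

0.464

Using m = 2.056. From m = (1 + c)/(c + rr + e), rearranging gives 1 + c = m·(c + rr + e), so c·(1 − m) = m·(rr + e) − 1.
Hence c = [m·(rr + e) − 1]/(1 − m) = [2.056 × (0.168 + 0.08) − 1] / (1 − 2.056) ≈ 0.464121.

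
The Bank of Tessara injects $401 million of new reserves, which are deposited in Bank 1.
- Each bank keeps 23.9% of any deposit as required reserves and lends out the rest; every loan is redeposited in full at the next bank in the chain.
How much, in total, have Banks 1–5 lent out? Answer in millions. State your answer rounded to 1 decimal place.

$950.9 million

Bank i lends (1 − rr)^i of the original deposit: Bank 1 lends 401·0.7610 = 305.1610, Bank 2 lends 401·0.7610² ≈ 232.2275, and so on.
Summing a geometric series: total = 401·[0.7610·(1 − 0.7610^5) / (1 − 0.7610)] ≈ 950.9467 million.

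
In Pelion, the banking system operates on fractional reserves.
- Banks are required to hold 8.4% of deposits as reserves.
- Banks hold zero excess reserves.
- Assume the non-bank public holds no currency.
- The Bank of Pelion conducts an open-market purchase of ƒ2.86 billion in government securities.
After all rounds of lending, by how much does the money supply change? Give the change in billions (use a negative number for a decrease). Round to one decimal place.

The simple money multiplier is m = 1/rr = 1/0.084 ≈ 11.9048.
An open-market purchase increases the monetary base by 2.86 billion, so ΔM = m × ΔMB = 11.9048 × 2.86 ≈ 34.0477 billion.

ƒ34.0 billion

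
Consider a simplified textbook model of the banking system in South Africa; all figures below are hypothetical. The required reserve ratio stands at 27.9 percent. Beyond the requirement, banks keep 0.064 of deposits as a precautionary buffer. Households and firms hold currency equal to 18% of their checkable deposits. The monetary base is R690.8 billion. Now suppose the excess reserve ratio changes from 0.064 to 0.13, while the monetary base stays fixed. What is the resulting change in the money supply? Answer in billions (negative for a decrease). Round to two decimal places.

-174.65 billion

Initially m₁ = (1 + 0.18) / (0.279 + 0.064 + 0.18) ≈ 2.256214, so M₁ = 2.256214 × 690.8 ≈ 1558.5926 billion.
After the change m₂ = (1 + 0.18) / (0.279 + 0.13 + 0.18) ≈ 2.003396, so M₂ = 2.003396 × 690.8 ≈ 1383.946 billion.
ΔM = M₂ − M₁ = 1383.946 − 1558.5926 = -174.6466 billion.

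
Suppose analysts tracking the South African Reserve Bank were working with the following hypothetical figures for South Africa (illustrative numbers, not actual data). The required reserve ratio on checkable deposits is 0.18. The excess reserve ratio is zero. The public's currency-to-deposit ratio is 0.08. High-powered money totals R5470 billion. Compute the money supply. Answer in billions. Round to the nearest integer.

R22722 billion

The money multiplier is m = (1 + c) / (rr + c) = (1 + 0.08) / (0.18 + 0.08) ≈ 4.15385.
So M = m × MB = 4.15385 × 5470 = 22721.5595 billion.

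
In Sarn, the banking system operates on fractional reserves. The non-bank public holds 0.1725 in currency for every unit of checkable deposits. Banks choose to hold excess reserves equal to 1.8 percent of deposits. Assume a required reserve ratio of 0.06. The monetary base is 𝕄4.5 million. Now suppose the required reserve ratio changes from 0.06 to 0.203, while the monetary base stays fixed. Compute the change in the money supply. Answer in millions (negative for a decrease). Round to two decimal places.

Initially m₁ = (1 + 0.1725) / (0.06 + 0.018 + 0.1725) ≈ 4.6806, so M₁ = 4.6806 × 4.5 = 21.0627 million.
After the change m₂ = (1 + 0.1725) / (0.203 + 0.018 + 0.1725) ≈ 2.9797, so M₂ = 2.9797 × 4.5 ≈ 13.4086 million.
ΔM = M₂ − M₁ = 13.4086 − 21.0627 = -7.6541 million.

-7.65 million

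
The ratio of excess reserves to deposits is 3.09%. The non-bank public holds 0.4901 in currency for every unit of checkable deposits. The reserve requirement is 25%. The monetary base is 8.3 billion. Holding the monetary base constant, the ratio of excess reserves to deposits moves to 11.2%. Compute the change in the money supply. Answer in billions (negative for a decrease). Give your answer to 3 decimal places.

-1.527 billion

Initially m₁ = (1 + 0.4901) / (0.25 + 0.0309 + 0.4901) ≈ 1.93268, so M₁ = 1.93268 × 8.3 ≈ 16.0412 billion.
After the change m₂ = (1 + 0.4901) / (0.25 + 0.112 + 0.4901) ≈ 1.74874, so M₂ = 1.74874 × 8.3 ≈ 14.5145 billion.
ΔM = M₂ − M₁ = 14.5145 − 16.0412 = -1.5267 billion.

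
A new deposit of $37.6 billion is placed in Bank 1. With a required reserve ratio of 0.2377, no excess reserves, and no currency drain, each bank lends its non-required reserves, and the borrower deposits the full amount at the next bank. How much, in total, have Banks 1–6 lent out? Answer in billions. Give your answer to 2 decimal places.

Bank i lends (1 − rr)^i of the original deposit: Bank 1 lends 37.6·0.7623 ≈ 28.6625, Bank 2 lends 37.6·0.7623² ≈ 21.8494, and so on.
Summing a geometric series: total = 37.6·[0.7623·(1 − 0.7623^6) / (1 − 0.7623)] ≈ 96.9212 billion.

$96.92 billion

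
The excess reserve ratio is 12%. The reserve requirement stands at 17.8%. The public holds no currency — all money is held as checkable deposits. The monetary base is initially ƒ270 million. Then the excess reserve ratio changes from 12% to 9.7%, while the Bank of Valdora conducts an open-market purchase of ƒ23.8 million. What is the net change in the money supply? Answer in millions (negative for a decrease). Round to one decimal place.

Before: m₁ = 1 / (0.178 + 0.12) ≈ 3.35570, MB₁ = 270, so M₁ = 3.35570 × 270 = 906.039 million.
After: m₂ = 1 / (0.178 + 0.097) ≈ 3.63636, MB₂ = 270 + 23.8 = 293.8, so M₂ = 3.63636 × 293.8 ≈ 1068.3626 million.
ΔM = M₂ − M₁ = 1068.3626 − 906.039 = 162.3236 million.

ƒ162.3 million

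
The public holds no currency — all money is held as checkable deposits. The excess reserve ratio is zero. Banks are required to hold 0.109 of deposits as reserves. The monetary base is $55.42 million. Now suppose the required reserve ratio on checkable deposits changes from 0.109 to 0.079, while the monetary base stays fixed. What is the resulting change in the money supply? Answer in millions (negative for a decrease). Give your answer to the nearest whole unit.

Initially m₁ = 1 / (0.109) ≈ 9.1743, so M₁ = 9.1743 × 55.42 ≈ 508.4397 million.
After the change m₂ = 1 / (0.079) ≈ 12.6582, so M₂ = 12.6582 × 55.42 ≈ 701.5174 million.
ΔM = M₂ − M₁ = 701.5174 − 508.4397 = 193.0777 million.

$193 million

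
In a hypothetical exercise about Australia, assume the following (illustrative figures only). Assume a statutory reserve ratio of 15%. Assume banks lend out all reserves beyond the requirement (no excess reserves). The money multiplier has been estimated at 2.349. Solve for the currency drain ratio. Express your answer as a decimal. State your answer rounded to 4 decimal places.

0.4801

Using m = 2.349. From m = (1 + c)/(c + rr + e), rearranging gives 1 + c = m·(c + rr + e), so c·(1 − m) = m·(rr + e) − 1.
Hence c = [m·(rr + e) − 1]/(1 − m) = [2.349 × (0.15 + 0) − 1] / (1 − 2.349) ≈ 0.480096.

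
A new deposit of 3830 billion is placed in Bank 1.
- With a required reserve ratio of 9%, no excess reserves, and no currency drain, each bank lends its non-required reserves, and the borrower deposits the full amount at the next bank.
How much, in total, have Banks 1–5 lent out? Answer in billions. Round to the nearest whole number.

Bank i lends (1 − rr)^i of the original deposit: Bank 1 lends 3830·0.9100 = 3485.3000, Bank 2 lends 3830·0.9100² = 3171.6230, and so on.
Summing a geometric series: total = 3830·[0.9100·(1 − 0.9100^5) / (1 − 0.9100)] ≈ 14559.5641 billion.

14560 billion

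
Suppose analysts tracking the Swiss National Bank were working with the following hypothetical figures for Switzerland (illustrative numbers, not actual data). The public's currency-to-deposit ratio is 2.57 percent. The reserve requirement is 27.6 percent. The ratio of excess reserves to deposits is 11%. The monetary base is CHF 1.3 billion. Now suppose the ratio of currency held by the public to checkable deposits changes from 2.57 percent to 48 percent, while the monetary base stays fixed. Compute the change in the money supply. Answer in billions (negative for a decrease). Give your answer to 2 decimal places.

-1.02 billion

Initially m₁ = (1 + 0.0257) / (0.276 + 0.11 + 0.0257) ≈ 2.4914, so M₁ = 2.4914 × 1.3 ≈ 3.2388 billion.
After the change m₂ = (1 + 0.48) / (0.276 + 0.11 + 0.48) ≈ 1.7090, so M₂ = 1.7090 × 1.3 = 2.2217 billion.
ΔM = M₂ − M₁ = 2.2217 − 3.2388 = -1.0171 billion.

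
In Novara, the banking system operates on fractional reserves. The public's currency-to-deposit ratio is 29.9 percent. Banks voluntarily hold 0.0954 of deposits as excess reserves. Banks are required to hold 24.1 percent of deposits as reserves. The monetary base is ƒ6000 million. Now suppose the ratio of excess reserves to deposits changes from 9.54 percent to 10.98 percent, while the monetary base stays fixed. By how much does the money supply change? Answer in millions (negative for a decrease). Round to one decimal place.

Initially m₁ = (1 + 0.299) / (0.241 + 0.0954 + 0.299) ≈ 2.044381, so M₁ = 2.044381 × 6000 = 12266.286 million.
After the change m₂ = (1 + 0.299) / (0.241 + 0.1098 + 0.299) ≈ 1.999077, so M₂ = 1.999077 × 6000 = 11994.462 million.
ΔM = M₂ − M₁ = 11994.462 − 12266.286 = -271.824 million.

-271.8 million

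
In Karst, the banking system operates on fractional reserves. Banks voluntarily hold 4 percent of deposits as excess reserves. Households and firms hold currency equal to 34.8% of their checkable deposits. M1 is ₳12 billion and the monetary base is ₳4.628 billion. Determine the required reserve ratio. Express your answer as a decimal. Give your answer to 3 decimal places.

Using m = M/MB = 12/4.628 ≈ 2.592913. Since m = (1 + c)/(c + rr + e), the denominator satisfies c + rr + e = (1 + c)/m = (1 + 0.348) / 2.592913 ≈ 0.519879.
With c = 0.348 and e = 0.04, the required reserve ratio is 0.519879 − 0.348 − 0.04 = 0.131879.

0.132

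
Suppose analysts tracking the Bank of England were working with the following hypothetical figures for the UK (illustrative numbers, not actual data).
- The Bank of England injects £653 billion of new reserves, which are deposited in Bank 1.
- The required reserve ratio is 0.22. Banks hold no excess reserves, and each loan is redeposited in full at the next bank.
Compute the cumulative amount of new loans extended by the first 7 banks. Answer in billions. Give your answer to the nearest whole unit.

£1909 billion

Bank i lends (1 − rr)^i of the original deposit: Bank 1 lends 653·0.7800 = 509.3400, Bank 2 lends 653·0.7800² = 397.2852, and so on.
Summing a geometric series: total = 653·[0.7800·(1 − 0.7800^7) / (1 − 0.7800)] ≈ 1908.5070 billion.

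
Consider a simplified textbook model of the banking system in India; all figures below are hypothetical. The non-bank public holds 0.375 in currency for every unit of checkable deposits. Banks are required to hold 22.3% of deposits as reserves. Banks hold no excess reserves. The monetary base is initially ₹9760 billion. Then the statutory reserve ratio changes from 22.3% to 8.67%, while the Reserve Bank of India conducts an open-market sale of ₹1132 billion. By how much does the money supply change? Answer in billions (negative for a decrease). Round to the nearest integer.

₹3254 billion

Before: m₁ = (1 + 0.375) / (0.223 + 0.375) ≈ 2.29933, MB₁ = 9760, so M₁ = 2.29933 × 9760 = 22441.4608 billion.
After: m₂ = (1 + 0.375) / (0.0867 + 0.375) ≈ 2.97812, MB₂ = 9760 − 1132 = 8628, so M₂ = 2.97812 × 8628 ≈ 25695.2194 billion.
ΔM = M₂ − M₁ = 25695.2194 − 22441.4608 = 3253.7586 billion.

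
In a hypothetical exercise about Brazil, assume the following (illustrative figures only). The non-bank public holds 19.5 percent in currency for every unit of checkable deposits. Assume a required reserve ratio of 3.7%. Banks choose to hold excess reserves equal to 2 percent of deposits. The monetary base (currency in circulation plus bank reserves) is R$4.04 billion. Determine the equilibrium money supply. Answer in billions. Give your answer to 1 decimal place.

R$19.2 billion

The money multiplier is m = (1 + c) / (rr + e + c) = (1 + 0.195) / (0.037 + 0.02 + 0.195) ≈ 4.7421.
So M = m × MB = 4.7421 × 4.04 ≈ 19.1581 billion.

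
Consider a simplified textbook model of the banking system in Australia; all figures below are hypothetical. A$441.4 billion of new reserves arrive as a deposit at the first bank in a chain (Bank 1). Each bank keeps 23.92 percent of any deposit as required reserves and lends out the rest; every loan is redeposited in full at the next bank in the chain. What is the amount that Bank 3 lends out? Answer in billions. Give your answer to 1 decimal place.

Each bank lends a fraction (1 − rr) = 0.7608 of the deposit it receives, so Bank 3 receives 441.4·0.7608^2 and lends 441.4·0.7608^3 ≈ 194.3765 billion.

A$194.4 billion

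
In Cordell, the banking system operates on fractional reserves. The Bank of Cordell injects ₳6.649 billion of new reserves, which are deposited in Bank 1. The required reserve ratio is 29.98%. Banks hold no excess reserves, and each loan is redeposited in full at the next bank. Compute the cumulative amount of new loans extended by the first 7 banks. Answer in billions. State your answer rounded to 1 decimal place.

Bank i lends (1 − rr)^i of the original deposit: Bank 1 lends 6.649·0.7002 ≈ 4.6556, Bank 2 lends 6.649·0.7002² ≈ 3.2599, and so on.
Summing a geometric series: total = 6.649·[0.7002·(1 − 0.7002^7) / (1 − 0.7002)] ≈ 14.2477 billion.

₳14.2 billion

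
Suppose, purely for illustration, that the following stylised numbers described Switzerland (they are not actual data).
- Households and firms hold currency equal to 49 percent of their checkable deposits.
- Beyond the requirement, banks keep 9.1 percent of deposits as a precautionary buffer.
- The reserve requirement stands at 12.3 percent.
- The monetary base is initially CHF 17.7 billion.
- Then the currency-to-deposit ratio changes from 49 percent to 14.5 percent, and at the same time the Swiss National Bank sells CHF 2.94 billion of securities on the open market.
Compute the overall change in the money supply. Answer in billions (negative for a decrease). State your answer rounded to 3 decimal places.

Before: m₁ = (1 + 0.49) / (0.123 + 0.091 + 0.49) ≈ 2.116477, MB₁ = 17.7, so M₁ = 2.116477 × 17.7 ≈ 37.4616 billion.
After: m₂ = (1 + 0.145) / (0.123 + 0.091 + 0.145) ≈ 3.189415, MB₂ = 17.7 − 2.94 = 14.76, so M₂ = 3.189415 × 14.76 ≈ 47.0758 billion.
ΔM = M₂ − M₁ = 47.0758 − 37.4616 = 9.6142 billion.

CHF 9.614 billion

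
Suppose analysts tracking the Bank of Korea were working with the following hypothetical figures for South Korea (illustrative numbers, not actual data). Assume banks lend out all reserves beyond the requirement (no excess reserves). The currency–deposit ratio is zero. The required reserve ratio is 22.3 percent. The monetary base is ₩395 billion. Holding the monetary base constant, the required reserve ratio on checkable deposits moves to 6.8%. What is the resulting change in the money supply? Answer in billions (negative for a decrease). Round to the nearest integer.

Initially m₁ = 1 / (0.223) ≈ 4.4843, so M₁ = 4.4843 × 395 = 1771.2985 billion.
After the change m₂ = 1 / (0.068) ≈ 14.7059, so M₂ = 14.7059 × 395 = 5808.8305 billion.
ΔM = M₂ − M₁ = 5808.8305 − 1771.2985 = 4037.532 billion.

₩4038 billion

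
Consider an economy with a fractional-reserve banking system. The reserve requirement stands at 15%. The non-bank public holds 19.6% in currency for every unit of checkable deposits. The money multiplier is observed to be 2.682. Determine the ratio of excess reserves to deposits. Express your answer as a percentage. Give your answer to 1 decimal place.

10.0%

Using m = 2.682. Since m = (1 + c)/(c + rr + e), the denominator satisfies c + rr + e = (1 + c)/m = (1 + 0.196) / 2.682 ≈ 0.445936.
With c = 0.196 and rr = 0.15, the ratio of excess reserves to deposits is 0.445936 − 0.196 − 0.15 = 0.099936.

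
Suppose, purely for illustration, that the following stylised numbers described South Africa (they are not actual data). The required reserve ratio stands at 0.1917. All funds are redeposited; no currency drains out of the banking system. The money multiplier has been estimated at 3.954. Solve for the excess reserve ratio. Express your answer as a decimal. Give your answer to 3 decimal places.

0.061

Using m = 3.954. Since m = (1 + c)/(c + rr + e), the denominator satisfies c + rr + e = (1 + c)/m = (1 + 0) / 3.954 ≈ 0.252908.
With c = 0 and rr = 0.1917, the excess reserve ratio is 0.252908 − 0 − 0.1917 = 0.061208.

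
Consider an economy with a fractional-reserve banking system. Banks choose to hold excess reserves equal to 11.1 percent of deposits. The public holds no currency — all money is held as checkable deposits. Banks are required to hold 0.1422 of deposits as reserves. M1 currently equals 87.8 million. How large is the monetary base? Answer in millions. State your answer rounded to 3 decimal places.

22.231 million

The money multiplier is m = 1 / (rr + e) = 1 / (0.1422 + 0.111) ≈ 3.949447.
MB = M / m = 87.8 / 3.949447 ≈ 22.231 million.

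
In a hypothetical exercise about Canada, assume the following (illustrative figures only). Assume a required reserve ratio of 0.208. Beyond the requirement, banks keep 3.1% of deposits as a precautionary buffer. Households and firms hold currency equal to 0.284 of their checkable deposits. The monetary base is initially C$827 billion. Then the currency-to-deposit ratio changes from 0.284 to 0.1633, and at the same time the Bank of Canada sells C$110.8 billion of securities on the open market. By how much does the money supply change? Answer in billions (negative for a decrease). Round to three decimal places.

C$40.640 billion

Before: m₁ = (1 + 0.284) / (0.208 + 0.031 + 0.284) ≈ 2.4550669, MB₁ = 827, so M₁ = 2.4550669 × 827 ≈ 2030.3403 billion.
After: m₂ = (1 + 0.1633) / (0.208 + 0.031 + 0.1633) ≈ 2.8916232, MB₂ = 827 − 110.8 = 716.2, so M₂ = 2.8916232 × 716.2 ≈ 2070.9805 billion.
ΔM = M₂ − M₁ = 2070.9805 − 2030.3403 = 40.6402 billion.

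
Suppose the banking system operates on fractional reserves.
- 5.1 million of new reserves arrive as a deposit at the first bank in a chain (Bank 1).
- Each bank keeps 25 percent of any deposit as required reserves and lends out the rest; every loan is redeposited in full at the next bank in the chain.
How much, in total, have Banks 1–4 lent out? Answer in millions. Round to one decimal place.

10.5 million

Bank i lends (1 − rr)^i of the original deposit: Bank 1 lends 5.1·0.7500 = 3.8250, Bank 2 lends 5.1·0.7500² ≈ 2.8687, and so on.
Summing a geometric series: total = 5.1·[0.7500·(1 − 0.7500^4) / (1 − 0.7500)] ≈ 10.4590 million.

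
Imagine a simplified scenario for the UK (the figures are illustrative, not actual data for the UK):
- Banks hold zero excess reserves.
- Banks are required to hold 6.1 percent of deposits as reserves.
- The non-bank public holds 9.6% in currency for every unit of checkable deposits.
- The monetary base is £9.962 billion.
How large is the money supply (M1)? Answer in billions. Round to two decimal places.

The money multiplier is m = (1 + c) / (rr + c) = (1 + 0.096) / (0.061 + 0.096) ≈ 6.9809.
So M = m × MB = 6.9809 × 9.962 ≈ 69.5437 billion.

£69.54 billion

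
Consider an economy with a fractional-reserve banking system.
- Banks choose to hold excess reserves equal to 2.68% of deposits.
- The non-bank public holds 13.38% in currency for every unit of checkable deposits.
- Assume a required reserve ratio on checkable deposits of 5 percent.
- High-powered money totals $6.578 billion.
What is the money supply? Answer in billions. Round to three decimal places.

The money multiplier is m = (1 + c) / (rr + e + c) = (1 + 0.1338) / (0.05 + 0.0268 + 0.1338) ≈ 5.38367.
So M = m × MB = 5.38367 × 6.578 ≈ 35.4138 billion.

$35.414 billion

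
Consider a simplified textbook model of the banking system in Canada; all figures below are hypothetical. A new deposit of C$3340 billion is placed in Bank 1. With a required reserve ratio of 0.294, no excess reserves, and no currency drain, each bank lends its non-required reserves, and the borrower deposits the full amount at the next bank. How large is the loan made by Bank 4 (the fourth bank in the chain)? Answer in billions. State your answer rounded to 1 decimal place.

Each bank lends a fraction (1 − rr) = 0.7060 of the deposit it receives, so Bank 4 receives 3340·0.7060^3 and lends 3340·0.7060^4 ≈ 829.7844 billion.

C$829.8 billion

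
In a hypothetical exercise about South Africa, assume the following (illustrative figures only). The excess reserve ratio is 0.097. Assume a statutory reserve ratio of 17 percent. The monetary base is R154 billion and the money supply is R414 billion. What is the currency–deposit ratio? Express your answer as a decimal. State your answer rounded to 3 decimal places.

0.167

Using m = M/MB = 414/154 ≈ 2.688312. From m = (1 + c)/(c + rr + e), rearranging gives 1 + c = m·(c + rr + e), so c·(1 − m) = m·(rr + e) − 1.
Hence c = [m·(rr + e) − 1]/(1 − m) = [2.688312 × (0.17 + 0.097) − 1] / (1 − 2.688312) ≈ 0.167161.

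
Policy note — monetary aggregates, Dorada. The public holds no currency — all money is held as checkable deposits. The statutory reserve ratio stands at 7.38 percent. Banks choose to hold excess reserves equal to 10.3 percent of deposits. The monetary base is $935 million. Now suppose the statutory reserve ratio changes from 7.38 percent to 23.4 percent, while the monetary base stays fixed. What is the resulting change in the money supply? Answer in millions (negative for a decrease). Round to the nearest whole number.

-2514 million

Initially m₁ = 1 / (0.0738 + 0.103) ≈ 5.6561, so M₁ = 5.6561 × 935 = 5288.4535 million.
After the change m₂ = 1 / (0.234 + 0.103) ≈ 2.9674, so M₂ = 2.9674 × 935 = 2774.519 million.
ΔM = M₂ − M₁ = 2774.519 − 5288.4535 = -2513.9345 million.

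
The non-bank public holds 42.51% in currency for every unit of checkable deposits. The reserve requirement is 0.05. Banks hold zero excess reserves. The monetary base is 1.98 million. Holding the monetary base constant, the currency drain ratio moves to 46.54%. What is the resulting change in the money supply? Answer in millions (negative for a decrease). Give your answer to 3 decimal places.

-0.310 million

Initially m₁ = (1 + 0.4251) / (0.05 + 0.4251) ≈ 2.99958, so M₁ = 2.99958 × 1.98 ≈ 5.9392 million.
After the change m₂ = (1 + 0.4654) / (0.05 + 0.4654) ≈ 2.84323, so M₂ = 2.84323 × 1.98 ≈ 5.6296 million.
ΔM = M₂ − M₁ = 5.6296 − 5.9392 = -0.3096 million.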